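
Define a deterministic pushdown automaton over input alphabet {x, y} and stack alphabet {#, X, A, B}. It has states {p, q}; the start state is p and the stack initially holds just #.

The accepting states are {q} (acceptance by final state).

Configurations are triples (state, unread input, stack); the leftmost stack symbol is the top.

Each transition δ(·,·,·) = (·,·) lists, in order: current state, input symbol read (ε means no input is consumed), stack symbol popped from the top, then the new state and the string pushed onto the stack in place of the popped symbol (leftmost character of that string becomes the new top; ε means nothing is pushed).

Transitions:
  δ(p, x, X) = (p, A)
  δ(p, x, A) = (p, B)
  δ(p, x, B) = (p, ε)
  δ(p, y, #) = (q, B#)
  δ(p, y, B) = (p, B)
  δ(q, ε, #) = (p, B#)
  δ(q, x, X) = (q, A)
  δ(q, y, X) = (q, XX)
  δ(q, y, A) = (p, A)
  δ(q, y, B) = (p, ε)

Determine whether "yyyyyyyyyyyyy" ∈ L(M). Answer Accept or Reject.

(p, yyyyyyyyyyyyy, #)
  read y, top #: go to q, push B# → (q, yyyyyyyyyyyy, B#)
  read y, top B: go to p, push ε → (p, yyyyyyyyyyy, #)
  read y, top #: go to q, push B# → (q, yyyyyyyyyy, B#)
  read y, top B: go to p, push ε → (p, yyyyyyyyy, #)
  read y, top #: go to q, push B# → (q, yyyyyyyy, B#)
  read y, top B: go to p, push ε → (p, yyyyyyy, #)
  read y, top #: go to q, push B# → (q, yyyyyy, B#)
  read y, top B: go to p, push ε → (p, yyyyy, #)
  read y, top #: go to q, push B# → (q, yyyy, B#)
  read y, top B: go to p, push ε → (p, yyy, #)
  read y, top #: go to q, push B# → (q, yy, B#)
  read y, top B: go to p, push ε → (p, y, #)
  read y, top #: go to q, push B# → (q, ε, B#)
All input consumed; state q ∈ F.

Accept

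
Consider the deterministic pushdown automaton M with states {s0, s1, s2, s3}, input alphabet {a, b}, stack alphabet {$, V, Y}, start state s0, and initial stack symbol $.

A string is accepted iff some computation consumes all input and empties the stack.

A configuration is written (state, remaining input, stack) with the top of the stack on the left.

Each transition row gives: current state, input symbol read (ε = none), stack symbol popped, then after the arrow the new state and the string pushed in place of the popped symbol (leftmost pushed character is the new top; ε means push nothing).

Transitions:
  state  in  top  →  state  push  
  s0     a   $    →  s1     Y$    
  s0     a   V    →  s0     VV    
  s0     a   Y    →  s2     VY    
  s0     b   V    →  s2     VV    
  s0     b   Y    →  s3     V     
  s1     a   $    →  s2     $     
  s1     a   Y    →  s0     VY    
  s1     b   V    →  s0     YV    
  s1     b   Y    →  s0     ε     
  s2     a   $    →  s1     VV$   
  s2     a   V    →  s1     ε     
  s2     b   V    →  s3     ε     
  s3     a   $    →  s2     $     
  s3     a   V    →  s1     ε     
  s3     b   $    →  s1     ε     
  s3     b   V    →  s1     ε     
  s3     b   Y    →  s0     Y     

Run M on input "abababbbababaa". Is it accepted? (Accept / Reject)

(s0, abababbbababaa, $)
  read a, top $: go to s1, push Y$ → (s1, bababbbababaa, Y$)
  read b, top Y: go to s0, push ε → (s0, ababbbababaa, $)
  read a, top $: go to s1, push Y$ → (s1, babbbababaa, Y$)
  read b, top Y: go to s0, push ε → (s0, abbbababaa, $)
  read a, top $: go to s1, push Y$ → (s1, bbbababaa, Y$)
  read b, top Y: go to s0, push ε → (s0, bbababaa, $)
No transition applies at (s0, bbababaa, $); input not fully consumed.

Reject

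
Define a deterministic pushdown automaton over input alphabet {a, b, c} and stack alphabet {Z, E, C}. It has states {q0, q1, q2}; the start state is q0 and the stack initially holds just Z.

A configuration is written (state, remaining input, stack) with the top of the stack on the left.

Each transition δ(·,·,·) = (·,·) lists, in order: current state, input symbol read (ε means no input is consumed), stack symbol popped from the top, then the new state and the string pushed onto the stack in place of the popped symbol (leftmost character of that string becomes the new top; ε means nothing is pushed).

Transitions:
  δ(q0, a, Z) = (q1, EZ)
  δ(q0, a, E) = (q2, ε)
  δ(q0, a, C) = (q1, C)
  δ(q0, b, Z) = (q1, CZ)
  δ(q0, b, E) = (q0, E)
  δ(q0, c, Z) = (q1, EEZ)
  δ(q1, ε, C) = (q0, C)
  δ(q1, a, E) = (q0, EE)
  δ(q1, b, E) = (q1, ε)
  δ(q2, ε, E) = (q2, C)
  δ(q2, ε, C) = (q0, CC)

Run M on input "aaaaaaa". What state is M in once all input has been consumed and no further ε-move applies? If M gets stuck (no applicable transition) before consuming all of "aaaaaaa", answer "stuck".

q0

(q0, aaaaaaa, Z)
  read a, top Z: go to q1, push EZ → (q1, aaaaaa, EZ)
  read a, top E: go to q0, push EE → (q0, aaaaa, EEZ)
  read a, top E: go to q2, push ε → (q2, aaaa, EZ)
  ε-move, top E: go to q2, push C → (q2, aaaa, CZ)
  ε-move, top C: go to q0, push CC → (q0, aaaa, CCZ)
  read a, top C: go to q1, push C → (q1, aaa, CCZ)
  ε-move, top C: go to q0, push C → (q0, aaa, CCZ)
  read a, top C: go to q1, push C → (q1, aa, CCZ)
  ε-move, top C: go to q0, push C → (q0, aa, CCZ)
  read a, top C: go to q1, push C → (q1, a, CCZ)
  ε-move, top C: go to q0, push C → (q0, a, CCZ)
  read a, top C: go to q1, push C → (q1, ε, CCZ)
  ε-move, top C: go to q0, push C → (q0, ε, CCZ)
All input consumed; M is in state q0.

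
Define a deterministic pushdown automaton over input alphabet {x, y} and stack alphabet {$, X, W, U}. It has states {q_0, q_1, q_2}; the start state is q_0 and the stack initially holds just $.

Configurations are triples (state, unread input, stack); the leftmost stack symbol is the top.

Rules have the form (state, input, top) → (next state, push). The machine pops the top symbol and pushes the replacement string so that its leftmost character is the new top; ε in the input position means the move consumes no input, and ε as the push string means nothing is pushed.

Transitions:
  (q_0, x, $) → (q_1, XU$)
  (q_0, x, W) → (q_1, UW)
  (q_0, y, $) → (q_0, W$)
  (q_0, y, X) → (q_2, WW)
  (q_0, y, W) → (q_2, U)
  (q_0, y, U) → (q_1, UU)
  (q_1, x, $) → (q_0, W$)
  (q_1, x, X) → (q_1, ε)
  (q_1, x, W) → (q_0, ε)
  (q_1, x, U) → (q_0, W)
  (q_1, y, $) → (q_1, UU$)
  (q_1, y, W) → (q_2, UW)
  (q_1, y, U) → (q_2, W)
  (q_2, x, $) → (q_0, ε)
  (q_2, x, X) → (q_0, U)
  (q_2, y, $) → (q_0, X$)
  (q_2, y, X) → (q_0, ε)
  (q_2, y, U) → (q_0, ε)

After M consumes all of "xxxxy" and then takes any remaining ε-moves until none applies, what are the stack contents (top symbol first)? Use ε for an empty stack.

(q_0, xxxxy, $) ⊢ (q_1, xxxy, XU$) ⊢ (q_1, xxy, U$) ⊢ (q_0, xy, W$) ⊢ (q_1, y, UW$) ⊢ (q_2, ε, WW$)
All input consumed in state q_2 with stack WW$.

WW$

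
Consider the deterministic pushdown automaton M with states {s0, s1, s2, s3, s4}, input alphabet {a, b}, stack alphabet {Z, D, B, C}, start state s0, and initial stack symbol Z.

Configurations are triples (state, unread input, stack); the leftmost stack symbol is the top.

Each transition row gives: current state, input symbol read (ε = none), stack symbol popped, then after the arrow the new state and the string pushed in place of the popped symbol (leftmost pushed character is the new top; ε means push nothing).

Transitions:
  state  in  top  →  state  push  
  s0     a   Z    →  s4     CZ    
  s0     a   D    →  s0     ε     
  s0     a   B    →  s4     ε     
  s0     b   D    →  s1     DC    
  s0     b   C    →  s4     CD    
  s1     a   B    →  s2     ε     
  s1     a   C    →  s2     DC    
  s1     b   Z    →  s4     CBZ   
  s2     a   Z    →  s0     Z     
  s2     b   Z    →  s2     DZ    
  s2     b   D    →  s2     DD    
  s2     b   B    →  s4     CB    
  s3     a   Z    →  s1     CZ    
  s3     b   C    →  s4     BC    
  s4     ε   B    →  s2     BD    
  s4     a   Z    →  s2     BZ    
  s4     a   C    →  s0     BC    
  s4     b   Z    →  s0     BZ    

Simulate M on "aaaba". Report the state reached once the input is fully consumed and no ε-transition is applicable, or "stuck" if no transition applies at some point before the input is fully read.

(s0, aaaba, Z) ⊢ (s4, aaba, CZ) ⊢ (s0, aba, BCZ) ⊢ (s4, ba, CZ)
No transition for (s4, b, top C); M blocks with input ba remaining.

stuck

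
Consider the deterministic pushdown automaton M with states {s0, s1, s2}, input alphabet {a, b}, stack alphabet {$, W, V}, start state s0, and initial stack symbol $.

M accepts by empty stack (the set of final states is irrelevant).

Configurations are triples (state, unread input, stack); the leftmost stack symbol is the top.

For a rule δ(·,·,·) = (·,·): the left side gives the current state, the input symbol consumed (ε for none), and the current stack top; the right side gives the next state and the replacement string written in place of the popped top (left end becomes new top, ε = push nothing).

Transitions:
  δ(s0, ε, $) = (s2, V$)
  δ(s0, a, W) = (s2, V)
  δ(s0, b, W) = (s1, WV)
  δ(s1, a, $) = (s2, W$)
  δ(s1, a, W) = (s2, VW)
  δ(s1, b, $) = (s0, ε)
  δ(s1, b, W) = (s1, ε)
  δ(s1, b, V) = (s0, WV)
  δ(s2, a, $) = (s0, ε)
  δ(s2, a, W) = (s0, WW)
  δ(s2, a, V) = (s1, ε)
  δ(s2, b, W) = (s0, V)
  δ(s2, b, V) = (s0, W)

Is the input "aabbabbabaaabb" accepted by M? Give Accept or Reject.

Reject

(s0, aabbabbabaaabb, $) ⊢ (s2, aabbabbabaaabb, V$) ⊢ (s1, abbabbabaaabb, $) ⊢ (s2, bbabbabaaabb, W$) ⊢ (s0, babbabaaabb, V$)
No transition applies at (s0, babbabaaabb, V$); input not fully consumed.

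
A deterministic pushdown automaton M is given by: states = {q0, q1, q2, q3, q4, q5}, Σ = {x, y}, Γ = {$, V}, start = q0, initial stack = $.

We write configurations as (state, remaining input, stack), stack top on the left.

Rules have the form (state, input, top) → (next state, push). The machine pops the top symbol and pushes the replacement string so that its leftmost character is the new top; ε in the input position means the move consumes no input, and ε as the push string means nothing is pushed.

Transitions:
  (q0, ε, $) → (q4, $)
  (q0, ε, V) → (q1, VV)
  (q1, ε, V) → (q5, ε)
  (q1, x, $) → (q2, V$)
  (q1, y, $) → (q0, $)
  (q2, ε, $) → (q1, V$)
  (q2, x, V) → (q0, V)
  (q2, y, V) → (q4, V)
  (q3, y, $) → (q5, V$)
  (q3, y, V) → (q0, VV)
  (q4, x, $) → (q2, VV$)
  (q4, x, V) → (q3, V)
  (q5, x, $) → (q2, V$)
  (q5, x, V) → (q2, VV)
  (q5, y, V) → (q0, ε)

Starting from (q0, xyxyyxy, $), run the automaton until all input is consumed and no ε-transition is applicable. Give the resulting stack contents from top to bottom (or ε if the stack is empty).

VVV$

(q0, xyxyyxy, $) ⊢ (q4, xyxyyxy, $) ⊢ (q2, yxyyxy, VV$) ⊢ (q4, xyyxy, VV$) ⊢ (q3, yyxy, VV$) ⊢ (q0, yxy, VVV$) ⊢ (q1, yxy, VVVV$) ⊢ (q5, yxy, VVV$) ⊢ (q0, xy, VV$) ⊢ (q1, xy, VVV$) ⊢ (q5, xy, VV$) ⊢ (q2, y, VVV$) ⊢ (q4, ε, VVV$)
All input consumed in state q4 with stack VVV$.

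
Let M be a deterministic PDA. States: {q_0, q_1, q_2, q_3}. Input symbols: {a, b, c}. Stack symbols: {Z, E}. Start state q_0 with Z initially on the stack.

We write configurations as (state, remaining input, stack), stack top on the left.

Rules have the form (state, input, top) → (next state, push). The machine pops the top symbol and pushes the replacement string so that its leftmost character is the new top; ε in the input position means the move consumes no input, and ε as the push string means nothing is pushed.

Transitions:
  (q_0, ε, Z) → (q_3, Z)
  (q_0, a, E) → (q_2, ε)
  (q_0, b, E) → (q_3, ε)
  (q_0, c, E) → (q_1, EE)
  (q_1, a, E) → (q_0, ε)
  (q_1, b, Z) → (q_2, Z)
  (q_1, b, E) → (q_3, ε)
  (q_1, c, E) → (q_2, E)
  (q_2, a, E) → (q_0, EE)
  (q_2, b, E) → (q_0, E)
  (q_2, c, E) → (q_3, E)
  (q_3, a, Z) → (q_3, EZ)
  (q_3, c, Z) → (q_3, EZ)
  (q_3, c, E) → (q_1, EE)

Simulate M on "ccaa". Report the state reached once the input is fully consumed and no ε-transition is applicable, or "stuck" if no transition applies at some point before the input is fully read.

q_2

(q_0, ccaa, Z)
  ε-move, top Z: go to q_3, push Z → (q_3, ccaa, Z)
  read c, top Z: go to q_3, push EZ → (q_3, caa, EZ)
  read c, top E: go to q_1, push EE → (q_1, aa, EEZ)
  read a, top E: go to q_0, push ε → (q_0, a, EZ)
  read a, top E: go to q_2, push ε → (q_2, ε, Z)
All input consumed; M is in state q_2.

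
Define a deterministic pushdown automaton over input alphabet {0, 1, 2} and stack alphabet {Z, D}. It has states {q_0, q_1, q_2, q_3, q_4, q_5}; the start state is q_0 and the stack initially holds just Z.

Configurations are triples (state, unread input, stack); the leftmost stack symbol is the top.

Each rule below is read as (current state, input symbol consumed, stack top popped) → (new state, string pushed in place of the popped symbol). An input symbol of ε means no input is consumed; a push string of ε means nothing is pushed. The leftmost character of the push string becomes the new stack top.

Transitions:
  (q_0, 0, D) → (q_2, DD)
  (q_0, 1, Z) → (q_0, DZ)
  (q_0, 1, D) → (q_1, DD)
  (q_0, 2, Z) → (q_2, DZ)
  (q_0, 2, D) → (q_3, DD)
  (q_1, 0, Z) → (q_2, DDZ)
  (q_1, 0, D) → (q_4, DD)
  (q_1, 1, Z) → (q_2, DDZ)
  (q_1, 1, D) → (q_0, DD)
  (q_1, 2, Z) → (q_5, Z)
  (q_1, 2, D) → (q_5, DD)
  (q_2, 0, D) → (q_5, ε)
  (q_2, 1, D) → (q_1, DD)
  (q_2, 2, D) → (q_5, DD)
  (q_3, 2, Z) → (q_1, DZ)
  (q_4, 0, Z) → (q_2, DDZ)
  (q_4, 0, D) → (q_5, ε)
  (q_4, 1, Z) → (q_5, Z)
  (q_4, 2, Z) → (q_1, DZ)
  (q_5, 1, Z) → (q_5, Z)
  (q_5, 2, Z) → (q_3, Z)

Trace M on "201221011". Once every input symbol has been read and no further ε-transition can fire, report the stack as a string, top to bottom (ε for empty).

(q_0, 201221011, Z)
  read 2, top Z: go to q_2, push DZ → (q_2, 01221011, DZ)
  read 0, top D: go to q_5, push ε → (q_5, 1221011, Z)
  read 1, top Z: go to q_5, push Z → (q_5, 221011, Z)
  read 2, top Z: go to q_3, push Z → (q_3, 21011, Z)
  read 2, top Z: go to q_1, push DZ → (q_1, 1011, DZ)
  read 1, top D: go to q_0, push DD → (q_0, 011, DDZ)
  read 0, top D: go to q_2, push DD → (q_2, 11, DDDZ)
  read 1, top D: go to q_1, push DD → (q_1, 1, DDDDZ)
  read 1, top D: go to q_0, push DD → (q_0, ε, DDDDDZ)
All input consumed in state q_0 with stack DDDDDZ.

DDDDDZ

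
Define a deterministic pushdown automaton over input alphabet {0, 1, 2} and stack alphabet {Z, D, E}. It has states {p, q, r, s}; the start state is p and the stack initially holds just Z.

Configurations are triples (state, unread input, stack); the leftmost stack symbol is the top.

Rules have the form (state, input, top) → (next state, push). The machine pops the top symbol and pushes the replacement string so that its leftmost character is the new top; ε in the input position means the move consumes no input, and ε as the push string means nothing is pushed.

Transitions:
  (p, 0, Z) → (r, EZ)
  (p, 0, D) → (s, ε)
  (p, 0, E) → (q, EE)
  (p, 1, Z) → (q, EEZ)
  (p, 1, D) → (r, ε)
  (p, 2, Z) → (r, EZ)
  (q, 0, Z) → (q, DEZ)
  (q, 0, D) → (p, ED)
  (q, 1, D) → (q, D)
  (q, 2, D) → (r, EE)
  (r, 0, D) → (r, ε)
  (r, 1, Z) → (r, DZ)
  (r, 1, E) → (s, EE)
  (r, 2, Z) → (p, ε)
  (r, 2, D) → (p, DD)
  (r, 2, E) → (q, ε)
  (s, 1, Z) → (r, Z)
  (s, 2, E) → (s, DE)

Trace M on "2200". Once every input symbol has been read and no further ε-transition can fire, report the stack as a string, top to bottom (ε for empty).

EDEZ

(p, 2200, Z)
  read 2, top Z: go to r, push EZ → (r, 200, EZ)
  read 2, top E: go to q, push ε → (q, 00, Z)
  read 0, top Z: go to q, push DEZ → (q, 0, DEZ)
  read 0, top D: go to p, push ED → (p, ε, EDEZ)
All input consumed in state p with stack EDEZ.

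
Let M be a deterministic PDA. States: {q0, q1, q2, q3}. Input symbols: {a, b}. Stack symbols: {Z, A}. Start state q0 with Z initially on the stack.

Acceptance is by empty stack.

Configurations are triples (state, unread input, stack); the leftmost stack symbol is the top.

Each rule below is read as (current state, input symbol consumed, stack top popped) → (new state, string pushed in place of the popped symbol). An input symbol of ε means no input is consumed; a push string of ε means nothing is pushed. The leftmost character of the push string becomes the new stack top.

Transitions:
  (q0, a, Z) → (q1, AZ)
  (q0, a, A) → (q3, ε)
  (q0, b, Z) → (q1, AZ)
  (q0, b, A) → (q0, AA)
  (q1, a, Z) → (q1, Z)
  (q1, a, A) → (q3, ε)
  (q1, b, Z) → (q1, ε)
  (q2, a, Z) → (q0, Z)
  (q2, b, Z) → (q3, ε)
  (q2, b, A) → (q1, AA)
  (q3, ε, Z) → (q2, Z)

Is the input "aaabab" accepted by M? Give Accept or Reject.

Accept

(q0, aaabab, Z)
  read a, top Z: go to q1, push AZ → (q1, aabab, AZ)
  read a, top A: go to q3, push ε → (q3, abab, Z)
  ε-move, top Z: go to q2, push Z → (q2, abab, Z)
  read a, top Z: go to q0, push Z → (q0, bab, Z)
  read b, top Z: go to q1, push AZ → (q1, ab, AZ)
  read a, top A: go to q3, push ε → (q3, b, Z)
  ε-move, top Z: go to q2, push Z → (q2, b, Z)
  read b, top Z: go to q3, push ε → (q3, ε, ε)
All input consumed and the stack is empty.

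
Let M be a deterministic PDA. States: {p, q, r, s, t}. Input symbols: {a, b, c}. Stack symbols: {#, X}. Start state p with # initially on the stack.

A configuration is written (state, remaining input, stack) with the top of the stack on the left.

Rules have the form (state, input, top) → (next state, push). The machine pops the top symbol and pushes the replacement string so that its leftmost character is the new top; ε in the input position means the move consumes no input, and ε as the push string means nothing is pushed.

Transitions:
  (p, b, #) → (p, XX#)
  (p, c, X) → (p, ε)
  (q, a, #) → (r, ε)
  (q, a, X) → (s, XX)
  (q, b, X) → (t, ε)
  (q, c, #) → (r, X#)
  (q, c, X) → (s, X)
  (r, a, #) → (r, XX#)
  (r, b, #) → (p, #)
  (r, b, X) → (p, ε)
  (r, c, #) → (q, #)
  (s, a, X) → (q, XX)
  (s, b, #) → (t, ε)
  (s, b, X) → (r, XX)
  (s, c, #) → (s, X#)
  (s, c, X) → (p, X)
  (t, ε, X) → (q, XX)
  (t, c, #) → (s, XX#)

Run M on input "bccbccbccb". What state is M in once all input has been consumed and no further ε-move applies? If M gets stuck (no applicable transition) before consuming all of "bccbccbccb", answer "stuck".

p

(p, bccbccbccb, #) ⊢ (p, ccbccbccb, XX#) ⊢ (p, cbccbccb, X#) ⊢ (p, bccbccb, #) ⊢ (p, ccbccb, XX#) ⊢ (p, cbccb, X#) ⊢ (p, bccb, #) ⊢ (p, ccb, XX#) ⊢ (p, cb, X#) ⊢ (p, b, #) ⊢ (p, ε, XX#)
All input consumed; M is in state p.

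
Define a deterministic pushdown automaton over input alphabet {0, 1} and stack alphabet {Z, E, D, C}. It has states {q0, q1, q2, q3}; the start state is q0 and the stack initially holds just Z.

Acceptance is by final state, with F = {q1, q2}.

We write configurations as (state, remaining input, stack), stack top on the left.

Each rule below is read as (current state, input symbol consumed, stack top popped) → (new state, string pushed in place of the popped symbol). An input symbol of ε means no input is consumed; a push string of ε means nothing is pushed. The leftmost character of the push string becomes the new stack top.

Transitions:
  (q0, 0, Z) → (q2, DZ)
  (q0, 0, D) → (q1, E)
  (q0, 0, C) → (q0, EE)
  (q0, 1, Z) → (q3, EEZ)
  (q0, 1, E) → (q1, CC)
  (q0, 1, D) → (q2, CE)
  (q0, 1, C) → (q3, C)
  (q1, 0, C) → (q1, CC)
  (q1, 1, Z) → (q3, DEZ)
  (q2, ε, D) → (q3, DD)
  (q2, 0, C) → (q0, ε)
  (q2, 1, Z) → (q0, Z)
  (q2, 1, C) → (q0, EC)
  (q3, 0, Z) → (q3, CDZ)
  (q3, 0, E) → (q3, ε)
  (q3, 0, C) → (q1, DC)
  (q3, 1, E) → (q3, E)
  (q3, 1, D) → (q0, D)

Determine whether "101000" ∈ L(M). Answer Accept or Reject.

(q0, 101000, Z)
  read 1, top Z: go to q3, push EEZ → (q3, 01000, EEZ)
  read 0, top E: go to q3, push ε → (q3, 1000, EZ)
  read 1, top E: go to q3, push E → (q3, 000, EZ)
  read 0, top E: go to q3, push ε → (q3, 00, Z)
  read 0, top Z: go to q3, push CDZ → (q3, 0, CDZ)
  read 0, top C: go to q1, push DC → (q1, ε, DCDZ)
All input consumed; state q1 ∈ F.

Accept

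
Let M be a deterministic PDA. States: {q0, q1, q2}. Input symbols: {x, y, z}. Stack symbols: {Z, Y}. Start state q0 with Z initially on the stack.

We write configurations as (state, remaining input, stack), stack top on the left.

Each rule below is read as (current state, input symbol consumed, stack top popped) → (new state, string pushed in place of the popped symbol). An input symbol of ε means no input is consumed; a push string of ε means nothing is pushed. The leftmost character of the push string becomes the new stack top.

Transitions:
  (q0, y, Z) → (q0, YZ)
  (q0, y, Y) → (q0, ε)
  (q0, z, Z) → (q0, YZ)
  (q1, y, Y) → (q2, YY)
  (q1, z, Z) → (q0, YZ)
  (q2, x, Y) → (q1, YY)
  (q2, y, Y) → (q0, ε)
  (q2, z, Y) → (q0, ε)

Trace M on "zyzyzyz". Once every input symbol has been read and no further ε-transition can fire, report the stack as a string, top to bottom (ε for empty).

YZ

(q0, zyzyzyz, Z)
  read z, top Z: go to q0, push YZ → (q0, yzyzyz, YZ)
  read y, top Y: go to q0, push ε → (q0, zyzyz, Z)
  read z, top Z: go to q0, push YZ → (q0, yzyz, YZ)
  read y, top Y: go to q0, push ε → (q0, zyz, Z)
  read z, top Z: go to q0, push YZ → (q0, yz, YZ)
  read y, top Y: go to q0, push ε → (q0, z, Z)
  read z, top Z: go to q0, push YZ → (q0, ε, YZ)
All input consumed in state q0 with stack YZ.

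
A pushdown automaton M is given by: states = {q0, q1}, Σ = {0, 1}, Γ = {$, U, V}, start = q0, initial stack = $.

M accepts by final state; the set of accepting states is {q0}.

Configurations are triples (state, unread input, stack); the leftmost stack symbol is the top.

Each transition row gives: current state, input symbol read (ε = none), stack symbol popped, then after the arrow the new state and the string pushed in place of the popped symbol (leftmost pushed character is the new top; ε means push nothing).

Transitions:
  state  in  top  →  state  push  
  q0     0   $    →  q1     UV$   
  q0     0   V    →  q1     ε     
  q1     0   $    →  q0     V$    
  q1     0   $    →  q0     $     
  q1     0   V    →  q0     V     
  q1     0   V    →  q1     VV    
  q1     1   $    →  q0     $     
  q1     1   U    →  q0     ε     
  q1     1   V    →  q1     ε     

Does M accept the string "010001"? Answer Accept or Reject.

One accepting computation: (q0, 010001, $) ⊢ (q1, 10001, UV$) ⊢ (q0, 0001, V$) ⊢ (q1, 001, $) ⊢ (q0, 01, V$) ⊢ (q1, 1, $) ⊢ (q0, ε, $)
All input consumed and state q0 ∈ F.

Accept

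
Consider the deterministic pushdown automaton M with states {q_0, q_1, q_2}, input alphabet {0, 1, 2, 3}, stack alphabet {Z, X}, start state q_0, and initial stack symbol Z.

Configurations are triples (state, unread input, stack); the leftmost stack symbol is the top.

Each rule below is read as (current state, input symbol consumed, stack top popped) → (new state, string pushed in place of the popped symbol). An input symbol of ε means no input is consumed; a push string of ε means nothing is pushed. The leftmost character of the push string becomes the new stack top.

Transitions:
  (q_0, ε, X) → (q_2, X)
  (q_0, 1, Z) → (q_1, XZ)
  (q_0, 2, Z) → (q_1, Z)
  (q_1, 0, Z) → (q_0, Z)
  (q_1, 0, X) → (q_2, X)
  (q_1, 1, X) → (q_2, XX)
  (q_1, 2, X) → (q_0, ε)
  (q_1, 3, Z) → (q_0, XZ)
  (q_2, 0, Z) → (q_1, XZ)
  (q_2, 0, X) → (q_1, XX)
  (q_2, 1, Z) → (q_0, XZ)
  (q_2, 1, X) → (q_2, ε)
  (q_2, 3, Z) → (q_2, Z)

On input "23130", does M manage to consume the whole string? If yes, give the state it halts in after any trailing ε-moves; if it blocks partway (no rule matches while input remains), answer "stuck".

(q_0, 23130, Z)
  read 2, top Z: go to q_1, push Z → (q_1, 3130, Z)
  read 3, top Z: go to q_0, push XZ → (q_0, 130, XZ)
  ε-move, top X: go to q_2, push X → (q_2, 130, XZ)
  read 1, top X: go to q_2, push ε → (q_2, 30, Z)
  read 3, top Z: go to q_2, push Z → (q_2, 0, Z)
  read 0, top Z: go to q_1, push XZ → (q_1, ε, XZ)
All input consumed; M is in state q_1.

q_1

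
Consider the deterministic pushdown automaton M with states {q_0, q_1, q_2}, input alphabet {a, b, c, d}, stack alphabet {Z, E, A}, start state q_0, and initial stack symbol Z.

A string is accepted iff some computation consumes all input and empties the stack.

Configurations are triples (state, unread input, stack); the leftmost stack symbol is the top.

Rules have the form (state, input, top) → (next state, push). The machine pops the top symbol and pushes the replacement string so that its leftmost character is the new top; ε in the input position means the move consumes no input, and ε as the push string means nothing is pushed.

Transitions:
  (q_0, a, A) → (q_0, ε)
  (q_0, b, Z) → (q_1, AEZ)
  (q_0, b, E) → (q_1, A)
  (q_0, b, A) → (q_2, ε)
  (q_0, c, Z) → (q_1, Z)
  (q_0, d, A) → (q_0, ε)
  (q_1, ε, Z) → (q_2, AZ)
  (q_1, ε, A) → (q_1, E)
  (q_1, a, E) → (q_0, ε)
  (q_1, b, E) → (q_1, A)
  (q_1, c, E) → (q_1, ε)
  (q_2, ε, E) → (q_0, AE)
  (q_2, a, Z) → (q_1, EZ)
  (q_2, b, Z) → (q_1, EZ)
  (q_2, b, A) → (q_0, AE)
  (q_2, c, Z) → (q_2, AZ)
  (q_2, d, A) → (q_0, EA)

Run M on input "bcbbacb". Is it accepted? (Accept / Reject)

Reject

(q_0, bcbbacb, Z) ⊢ (q_1, cbbacb, AEZ) ⊢ (q_1, cbbacb, EEZ) ⊢ (q_1, bbacb, EZ) ⊢ (q_1, bacb, AZ) ⊢ (q_1, bacb, EZ) ⊢ (q_1, acb, AZ) ⊢ (q_1, acb, EZ) ⊢ (q_0, cb, Z) ⊢ (q_1, b, Z) ⊢ (q_2, b, AZ) ⊢ (q_0, ε, AEZ)
All input consumed; stack is AEZ, not empty, and no further ε-move applies.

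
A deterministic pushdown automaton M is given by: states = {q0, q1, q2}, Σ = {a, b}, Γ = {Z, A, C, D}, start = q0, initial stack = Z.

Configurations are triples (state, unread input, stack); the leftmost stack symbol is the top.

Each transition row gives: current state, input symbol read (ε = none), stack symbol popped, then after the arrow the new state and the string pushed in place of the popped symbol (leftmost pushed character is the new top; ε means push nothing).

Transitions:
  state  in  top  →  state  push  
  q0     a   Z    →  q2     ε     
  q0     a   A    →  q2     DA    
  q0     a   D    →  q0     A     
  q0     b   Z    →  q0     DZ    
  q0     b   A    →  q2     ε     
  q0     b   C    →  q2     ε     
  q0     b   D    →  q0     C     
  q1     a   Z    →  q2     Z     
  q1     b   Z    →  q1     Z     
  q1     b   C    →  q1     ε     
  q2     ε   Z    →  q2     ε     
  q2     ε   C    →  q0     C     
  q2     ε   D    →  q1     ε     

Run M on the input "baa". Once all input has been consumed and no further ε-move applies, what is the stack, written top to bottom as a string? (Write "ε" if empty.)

AZ

(q0, baa, Z)
  read b, top Z: go to q0, push DZ → (q0, aa, DZ)
  read a, top D: go to q0, push A → (q0, a, AZ)
  read a, top A: go to q2, push DA → (q2, ε, DAZ)
  ε-move, top D: go to q1, push ε → (q1, ε, AZ)
All input consumed in state q1 with stack AZ.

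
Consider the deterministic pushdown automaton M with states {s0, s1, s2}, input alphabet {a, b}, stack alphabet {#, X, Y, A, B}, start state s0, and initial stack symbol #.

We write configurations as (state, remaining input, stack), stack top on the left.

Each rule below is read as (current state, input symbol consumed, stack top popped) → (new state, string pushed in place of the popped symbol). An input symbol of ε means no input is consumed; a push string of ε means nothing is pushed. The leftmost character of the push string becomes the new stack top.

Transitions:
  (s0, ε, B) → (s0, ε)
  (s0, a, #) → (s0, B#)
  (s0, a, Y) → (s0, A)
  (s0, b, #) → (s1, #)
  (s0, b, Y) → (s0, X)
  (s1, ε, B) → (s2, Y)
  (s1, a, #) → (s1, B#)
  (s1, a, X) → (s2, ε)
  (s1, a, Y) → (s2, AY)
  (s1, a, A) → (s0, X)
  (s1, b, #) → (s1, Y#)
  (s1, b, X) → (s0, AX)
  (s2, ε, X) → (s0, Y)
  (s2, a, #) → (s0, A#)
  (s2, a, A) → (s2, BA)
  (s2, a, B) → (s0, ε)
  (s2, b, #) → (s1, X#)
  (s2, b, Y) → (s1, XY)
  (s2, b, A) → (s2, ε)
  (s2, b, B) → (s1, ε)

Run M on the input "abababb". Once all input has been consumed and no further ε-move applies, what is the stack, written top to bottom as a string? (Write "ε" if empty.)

(s0, abababb, #)
  read a, top #: go to s0, push B# → (s0, bababb, B#)
  ε-move, top B: go to s0, push ε → (s0, bababb, #)
  read b, top #: go to s1, push # → (s1, ababb, #)
  read a, top #: go to s1, push B# → (s1, babb, B#)
  ε-move, top B: go to s2, push Y → (s2, babb, Y#)
  read b, top Y: go to s1, push XY → (s1, abb, XY#)
  read a, top X: go to s2, push ε → (s2, bb, Y#)
  read b, top Y: go to s1, push XY → (s1, b, XY#)
  read b, top X: go to s0, push AX → (s0, ε, AXY#)
All input consumed in state s0 with stack AXY#.

AXY#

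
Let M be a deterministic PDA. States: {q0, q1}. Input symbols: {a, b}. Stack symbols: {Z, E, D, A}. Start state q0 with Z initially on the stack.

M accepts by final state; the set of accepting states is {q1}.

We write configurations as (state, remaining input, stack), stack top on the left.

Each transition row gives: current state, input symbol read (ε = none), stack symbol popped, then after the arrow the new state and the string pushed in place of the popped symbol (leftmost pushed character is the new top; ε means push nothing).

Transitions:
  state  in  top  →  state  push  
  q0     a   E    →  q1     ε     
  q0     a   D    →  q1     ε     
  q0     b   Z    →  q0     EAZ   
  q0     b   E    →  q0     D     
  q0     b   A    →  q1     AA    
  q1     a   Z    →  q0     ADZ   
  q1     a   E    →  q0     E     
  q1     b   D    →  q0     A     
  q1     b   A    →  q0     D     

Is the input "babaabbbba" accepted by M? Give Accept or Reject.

(q0, babaabbbba, Z)
  read b, top Z: go to q0, push EAZ → (q0, abaabbbba, EAZ)
  read a, top E: go to q1, push ε → (q1, baabbbba, AZ)
  read b, top A: go to q0, push D → (q0, aabbbba, DZ)
  read a, top D: go to q1, push ε → (q1, abbbba, Z)
  read a, top Z: go to q0, push ADZ → (q0, bbbba, ADZ)
  read b, top A: go to q1, push AA → (q1, bbba, AADZ)
  read b, top A: go to q0, push D → (q0, bba, DADZ)
No transition applies at (q0, bba, DADZ); input not fully consumed.

Reject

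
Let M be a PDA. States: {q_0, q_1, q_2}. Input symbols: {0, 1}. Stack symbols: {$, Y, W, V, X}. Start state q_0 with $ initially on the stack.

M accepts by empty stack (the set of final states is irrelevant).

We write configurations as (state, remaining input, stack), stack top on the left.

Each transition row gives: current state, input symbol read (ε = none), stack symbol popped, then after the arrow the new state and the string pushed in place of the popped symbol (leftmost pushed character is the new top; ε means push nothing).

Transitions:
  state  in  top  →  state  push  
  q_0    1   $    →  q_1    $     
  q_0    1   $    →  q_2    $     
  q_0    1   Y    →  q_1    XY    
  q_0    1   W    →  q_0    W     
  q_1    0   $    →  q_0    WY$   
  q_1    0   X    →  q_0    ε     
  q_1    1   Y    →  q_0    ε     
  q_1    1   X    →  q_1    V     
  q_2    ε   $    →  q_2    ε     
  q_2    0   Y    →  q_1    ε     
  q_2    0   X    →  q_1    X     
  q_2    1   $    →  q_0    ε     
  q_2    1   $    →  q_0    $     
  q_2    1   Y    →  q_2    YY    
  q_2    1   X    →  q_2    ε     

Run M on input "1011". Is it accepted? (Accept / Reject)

Reject

No computation consumes all input and empties the stack.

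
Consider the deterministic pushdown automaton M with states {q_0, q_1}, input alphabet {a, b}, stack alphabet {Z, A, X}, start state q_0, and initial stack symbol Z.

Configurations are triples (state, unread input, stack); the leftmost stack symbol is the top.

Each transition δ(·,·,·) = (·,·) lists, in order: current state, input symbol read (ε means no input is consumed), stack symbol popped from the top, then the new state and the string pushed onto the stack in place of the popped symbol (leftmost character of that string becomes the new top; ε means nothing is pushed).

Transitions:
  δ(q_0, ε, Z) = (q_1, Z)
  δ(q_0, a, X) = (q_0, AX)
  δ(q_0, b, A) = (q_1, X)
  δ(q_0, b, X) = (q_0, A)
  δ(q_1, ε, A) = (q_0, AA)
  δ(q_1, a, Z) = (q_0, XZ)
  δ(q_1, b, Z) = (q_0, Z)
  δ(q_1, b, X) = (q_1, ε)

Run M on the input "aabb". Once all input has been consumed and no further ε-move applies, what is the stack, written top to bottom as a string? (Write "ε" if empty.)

XZ

(q_0, aabb, Z) ⊢ (q_1, aabb, Z) ⊢ (q_0, abb, XZ) ⊢ (q_0, bb, AXZ) ⊢ (q_1, b, XXZ) ⊢ (q_1, ε, XZ)
All input consumed in state q_1 with stack XZ.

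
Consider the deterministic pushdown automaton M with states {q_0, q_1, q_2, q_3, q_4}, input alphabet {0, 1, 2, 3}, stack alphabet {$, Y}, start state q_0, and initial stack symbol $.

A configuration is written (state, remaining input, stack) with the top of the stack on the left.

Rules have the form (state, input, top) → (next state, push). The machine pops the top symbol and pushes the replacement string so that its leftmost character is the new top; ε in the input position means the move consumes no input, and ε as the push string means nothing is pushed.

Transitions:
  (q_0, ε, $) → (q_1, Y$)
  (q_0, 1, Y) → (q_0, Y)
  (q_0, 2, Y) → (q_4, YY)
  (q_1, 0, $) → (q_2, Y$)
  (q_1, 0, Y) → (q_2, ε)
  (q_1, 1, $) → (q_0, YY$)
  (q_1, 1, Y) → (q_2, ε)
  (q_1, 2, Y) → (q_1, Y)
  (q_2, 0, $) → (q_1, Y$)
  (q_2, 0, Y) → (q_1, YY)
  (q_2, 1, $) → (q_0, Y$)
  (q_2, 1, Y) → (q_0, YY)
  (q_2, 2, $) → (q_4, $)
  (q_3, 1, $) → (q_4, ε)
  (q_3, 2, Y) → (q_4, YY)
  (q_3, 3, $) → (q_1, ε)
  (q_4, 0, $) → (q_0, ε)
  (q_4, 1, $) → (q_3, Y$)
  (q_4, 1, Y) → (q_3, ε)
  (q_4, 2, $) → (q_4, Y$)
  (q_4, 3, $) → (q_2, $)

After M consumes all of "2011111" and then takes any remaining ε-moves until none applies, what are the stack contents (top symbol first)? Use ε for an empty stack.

(q_0, 2011111, $)
  ε-move, top $: go to q_1, push Y$ → (q_1, 2011111, Y$)
  read 2, top Y: go to q_1, push Y → (q_1, 011111, Y$)
  read 0, top Y: go to q_2, push ε → (q_2, 11111, $)
  read 1, top $: go to q_0, push Y$ → (q_0, 1111, Y$)
  read 1, top Y: go to q_0, push Y → (q_0, 111, Y$)
  read 1, top Y: go to q_0, push Y → (q_0, 11, Y$)
  read 1, top Y: go to q_0, push Y → (q_0, 1, Y$)
  read 1, top Y: go to q_0, push Y → (q_0, ε, Y$)
All input consumed in state q_0 with stack Y$.

Y$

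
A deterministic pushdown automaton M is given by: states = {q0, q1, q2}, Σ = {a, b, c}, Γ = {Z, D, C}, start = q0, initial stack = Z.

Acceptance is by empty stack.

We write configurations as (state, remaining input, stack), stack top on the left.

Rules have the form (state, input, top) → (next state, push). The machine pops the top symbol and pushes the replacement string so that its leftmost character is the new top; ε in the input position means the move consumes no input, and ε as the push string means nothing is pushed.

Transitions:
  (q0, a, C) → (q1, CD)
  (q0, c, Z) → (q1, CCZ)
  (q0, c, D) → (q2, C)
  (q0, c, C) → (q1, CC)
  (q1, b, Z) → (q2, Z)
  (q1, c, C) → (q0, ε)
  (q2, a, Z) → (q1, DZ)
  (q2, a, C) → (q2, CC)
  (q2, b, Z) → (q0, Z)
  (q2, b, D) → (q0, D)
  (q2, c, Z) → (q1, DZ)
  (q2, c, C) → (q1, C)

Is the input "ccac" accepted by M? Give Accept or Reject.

Reject

(q0, ccac, Z)
  read c, top Z: go to q1, push CCZ → (q1, cac, CCZ)
  read c, top C: go to q0, push ε → (q0, ac, CZ)
  read a, top C: go to q1, push CD → (q1, c, CDZ)
  read c, top C: go to q0, push ε → (q0, ε, DZ)
All input consumed; stack is DZ, not empty, and no further ε-move applies.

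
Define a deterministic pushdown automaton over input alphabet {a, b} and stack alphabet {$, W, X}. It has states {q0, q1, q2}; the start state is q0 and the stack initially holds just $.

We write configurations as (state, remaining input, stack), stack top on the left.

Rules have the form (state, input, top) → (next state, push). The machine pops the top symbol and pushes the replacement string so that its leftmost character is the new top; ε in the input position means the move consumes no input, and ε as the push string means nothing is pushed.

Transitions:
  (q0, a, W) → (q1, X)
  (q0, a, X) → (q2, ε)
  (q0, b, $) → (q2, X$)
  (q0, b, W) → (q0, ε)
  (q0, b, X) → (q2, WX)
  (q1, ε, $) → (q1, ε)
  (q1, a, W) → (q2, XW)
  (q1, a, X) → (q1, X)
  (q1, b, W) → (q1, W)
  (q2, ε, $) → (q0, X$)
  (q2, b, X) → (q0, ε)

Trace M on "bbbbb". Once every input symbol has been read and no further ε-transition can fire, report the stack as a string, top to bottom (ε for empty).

(q0, bbbbb, $)
  read b, top $: go to q2, push X$ → (q2, bbbb, X$)
  read b, top X: go to q0, push ε → (q0, bbb, $)
  read b, top $: go to q2, push X$ → (q2, bb, X$)
  read b, top X: go to q0, push ε → (q0, b, $)
  read b, top $: go to q2, push X$ → (q2, ε, X$)
All input consumed in state q2 with stack X$.

X$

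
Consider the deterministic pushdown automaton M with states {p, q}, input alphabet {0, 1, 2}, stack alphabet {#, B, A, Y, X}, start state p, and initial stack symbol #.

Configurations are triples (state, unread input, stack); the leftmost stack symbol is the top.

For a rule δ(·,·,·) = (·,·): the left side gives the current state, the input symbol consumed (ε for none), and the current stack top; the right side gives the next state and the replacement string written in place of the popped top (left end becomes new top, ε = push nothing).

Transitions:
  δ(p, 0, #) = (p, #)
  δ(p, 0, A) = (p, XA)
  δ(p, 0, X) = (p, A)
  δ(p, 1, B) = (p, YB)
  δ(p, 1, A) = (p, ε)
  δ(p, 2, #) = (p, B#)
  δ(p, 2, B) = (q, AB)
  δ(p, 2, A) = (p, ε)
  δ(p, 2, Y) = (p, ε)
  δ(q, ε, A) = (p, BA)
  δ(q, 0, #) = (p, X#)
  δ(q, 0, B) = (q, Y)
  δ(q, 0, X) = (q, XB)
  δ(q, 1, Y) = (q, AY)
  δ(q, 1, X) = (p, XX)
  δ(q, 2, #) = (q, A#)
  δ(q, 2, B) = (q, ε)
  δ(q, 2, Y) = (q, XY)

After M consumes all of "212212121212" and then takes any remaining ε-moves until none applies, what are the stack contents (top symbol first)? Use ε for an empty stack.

(p, 212212121212, #)
  read 2, top #: go to p, push B# → (p, 12212121212, B#)
  read 1, top B: go to p, push YB → (p, 2212121212, YB#)
  read 2, top Y: go to p, push ε → (p, 212121212, B#)
  read 2, top B: go to q, push AB → (q, 12121212, AB#)
  ε-move, top A: go to p, push BA → (p, 12121212, BAB#)
  read 1, top B: go to p, push YB → (p, 2121212, YBAB#)
  read 2, top Y: go to p, push ε → (p, 121212, BAB#)
  read 1, top B: go to p, push YB → (p, 21212, YBAB#)
  read 2, top Y: go to p, push ε → (p, 1212, BAB#)
  read 1, top B: go to p, push YB → (p, 212, YBAB#)
  read 2, top Y: go to p, push ε → (p, 12, BAB#)
  read 1, top B: go to p, push YB → (p, 2, YBAB#)
  read 2, top Y: go to p, push ε → (p, ε, BAB#)
All input consumed in state p with stack BAB#.

BAB#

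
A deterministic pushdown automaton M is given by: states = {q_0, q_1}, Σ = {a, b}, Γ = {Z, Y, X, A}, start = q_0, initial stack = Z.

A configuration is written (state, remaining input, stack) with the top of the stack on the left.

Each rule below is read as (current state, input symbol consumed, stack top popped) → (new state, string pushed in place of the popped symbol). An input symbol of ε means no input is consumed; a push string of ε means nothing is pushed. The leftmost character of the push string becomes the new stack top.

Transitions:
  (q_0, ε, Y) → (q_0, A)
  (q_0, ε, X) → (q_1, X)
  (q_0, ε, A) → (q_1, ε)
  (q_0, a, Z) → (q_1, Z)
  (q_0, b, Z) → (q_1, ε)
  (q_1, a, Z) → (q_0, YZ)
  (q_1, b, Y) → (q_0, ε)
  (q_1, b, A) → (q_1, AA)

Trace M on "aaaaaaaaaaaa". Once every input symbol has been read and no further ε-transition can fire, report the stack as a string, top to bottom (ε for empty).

Z

(q_0, aaaaaaaaaaaa, Z)
  read a, top Z: go to q_1, push Z → (q_1, aaaaaaaaaaa, Z)
  read a, top Z: go to q_0, push YZ → (q_0, aaaaaaaaaa, YZ)
  ε-move, top Y: go to q_0, push A → (q_0, aaaaaaaaaa, AZ)
  ε-move, top A: go to q_1, push ε → (q_1, aaaaaaaaaa, Z)
  read a, top Z: go to q_0, push YZ → (q_0, aaaaaaaaa, YZ)
  ε-move, top Y: go to q_0, push A → (q_0, aaaaaaaaa, AZ)
  ε-move, top A: go to q_1, push ε → (q_1, aaaaaaaaa, Z)
  read a, top Z: go to q_0, push YZ → (q_0, aaaaaaaa, YZ)
  ε-move, top Y: go to q_0, push A → (q_0, aaaaaaaa, AZ)
  ε-move, top A: go to q_1, push ε → (q_1, aaaaaaaa, Z)
  read a, top Z: go to q_0, push YZ → (q_0, aaaaaaa, YZ)
  ε-move, top Y: go to q_0, push A → (q_0, aaaaaaa, AZ)
  ε-move, top A: go to q_1, push ε → (q_1, aaaaaaa, Z)
  read a, top Z: go to q_0, push YZ → (q_0, aaaaaa, YZ)
  ε-move, top Y: go to q_0, push A → (q_0, aaaaaa, AZ)
  ε-move, top A: go to q_1, push ε → (q_1, aaaaaa, Z)
  read a, top Z: go to q_0, push YZ → (q_0, aaaaa, YZ)
  ε-move, top Y: go to q_0, push A → (q_0, aaaaa, AZ)
  ε-move, top A: go to q_1, push ε → (q_1, aaaaa, Z)
  read a, top Z: go to q_0, push YZ → (q_0, aaaa, YZ)
  ε-move, top Y: go to q_0, push A → (q_0, aaaa, AZ)
  ε-move, top A: go to q_1, push ε → (q_1, aaaa, Z)
  read a, top Z: go to q_0, push YZ → (q_0, aaa, YZ)
  ε-move, top Y: go to q_0, push A → (q_0, aaa, AZ)
  ε-move, top A: go to q_1, push ε → (q_1, aaa, Z)
  read a, top Z: go to q_0, push YZ → (q_0, aa, YZ)
  ε-move, top Y: go to q_0, push A → (q_0, aa, AZ)
  ε-move, top A: go to q_1, push ε → (q_1, aa, Z)
  read a, top Z: go to q_0, push YZ → (q_0, a, YZ)
  ε-move, top Y: go to q_0, push A → (q_0, a, AZ)
  ε-move, top A: go to q_1, push ε → (q_1, a, Z)
  read a, top Z: go to q_0, push YZ → (q_0, ε, YZ)
  ε-move, top Y: go to q_0, push A → (q_0, ε, AZ)
  ε-move, top A: go to q_1, push ε → (q_1, ε, Z)
All input consumed in state q_1 with stack Z.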